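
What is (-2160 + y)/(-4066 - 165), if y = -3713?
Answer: 5873/4231 ≈ 1.3881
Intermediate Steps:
(-2160 + y)/(-4066 - 165) = (-2160 - 3713)/(-4066 - 165) = -5873/(-4231) = -5873*(-1/4231) = 5873/4231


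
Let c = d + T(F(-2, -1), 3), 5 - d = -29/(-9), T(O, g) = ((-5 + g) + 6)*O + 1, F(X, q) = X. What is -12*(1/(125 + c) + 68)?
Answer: -439878/539 ≈ -816.10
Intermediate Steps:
T(O, g) = 1 + O*(1 + g) (T(O, g) = (1 + g)*O + 1 = O*(1 + g) + 1 = 1 + O*(1 + g))
d = 16/9 (d = 5 - (-29)/(-9) = 5 - (-29)*(-1)/9 = 5 - 1*29/9 = 5 - 29/9 = 16/9 ≈ 1.7778)
c = -47/9 (c = 16/9 + (1 - 2 - 2*3) = 16/9 + (1 - 2 - 6) = 16/9 - 7 = -47/9 ≈ -5.2222)
-12*(1/(125 + c) + 68) = -12*(1/(125 - 47/9) + 68) = -12*(1/(1078/9) + 68) = -12*(9/1078 + 68) = -12*73313/1078 = -439878/539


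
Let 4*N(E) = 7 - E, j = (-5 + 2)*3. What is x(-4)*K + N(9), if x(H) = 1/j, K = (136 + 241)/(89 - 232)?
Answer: -41/198 ≈ -0.20707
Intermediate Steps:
j = -9 (j = -3*3 = -9)
K = -29/11 (K = 377/(-143) = 377*(-1/143) = -29/11 ≈ -2.6364)
N(E) = 7/4 - E/4 (N(E) = (7 - E)/4 = 7/4 - E/4)
x(H) = -⅑ (x(H) = 1/(-9) = -⅑)
x(-4)*K + N(9) = -⅑*(-29/11) + (7/4 - ¼*9) = 29/99 + (7/4 - 9/4) = 29/99 - ½ = -41/198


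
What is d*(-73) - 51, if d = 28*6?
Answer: -12315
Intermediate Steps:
d = 168
d*(-73) - 51 = 168*(-73) - 51 = -12264 - 51 = -12315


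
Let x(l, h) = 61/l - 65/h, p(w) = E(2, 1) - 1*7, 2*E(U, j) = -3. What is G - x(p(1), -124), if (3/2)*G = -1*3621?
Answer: -5074689/2108 ≈ -2407.3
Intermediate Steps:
E(U, j) = -3/2 (E(U, j) = (½)*(-3) = -3/2)
p(w) = -17/2 (p(w) = -3/2 - 1*7 = -3/2 - 7 = -17/2)
x(l, h) = -65/h + 61/l
G = -2414 (G = 2*(-1*3621)/3 = (⅔)*(-3621) = -2414)
G - x(p(1), -124) = -2414 - (-65/(-124) + 61/(-17/2)) = -2414 - (-65*(-1/124) + 61*(-2/17)) = -2414 - (65/124 - 122/17) = -2414 - 1*(-14023/2108) = -2414 + 14023/2108 = -5074689/2108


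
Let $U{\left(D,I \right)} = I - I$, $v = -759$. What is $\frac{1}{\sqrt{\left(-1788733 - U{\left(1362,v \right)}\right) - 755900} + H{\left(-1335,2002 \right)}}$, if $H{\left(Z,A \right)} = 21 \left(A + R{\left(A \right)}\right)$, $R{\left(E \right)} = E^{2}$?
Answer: $\frac{308462}{25975623895533} - \frac{i \sqrt{1673}}{181829367268731} \approx 1.1875 \cdot 10^{-8} - 2.2495 \cdot 10^{-13} i$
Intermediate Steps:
$H{\left(Z,A \right)} = 21 A + 21 A^{2}$ ($H{\left(Z,A \right)} = 21 \left(A + A^{2}\right) = 21 A + 21 A^{2}$)
$U{\left(D,I \right)} = 0$
$\frac{1}{\sqrt{\left(-1788733 - U{\left(1362,v \right)}\right) - 755900} + H{\left(-1335,2002 \right)}} = \frac{1}{\sqrt{\left(-1788733 - 0\right) - 755900} + 21 \cdot 2002 \left(1 + 2002\right)} = \frac{1}{\sqrt{\left(-1788733 + 0\right) - 755900} + 21 \cdot 2002 \cdot 2003} = \frac{1}{\sqrt{-1788733 - 755900} + 84210126} = \frac{1}{\sqrt{-2544633} + 84210126} = \frac{1}{39 i \sqrt{1673} + 84210126} = \frac{1}{84210126 + 39 i \sqrt{1673}}$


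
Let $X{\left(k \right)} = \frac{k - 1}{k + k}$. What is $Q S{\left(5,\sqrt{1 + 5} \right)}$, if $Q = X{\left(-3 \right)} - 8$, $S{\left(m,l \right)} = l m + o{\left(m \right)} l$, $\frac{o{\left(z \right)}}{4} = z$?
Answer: $- \frac{550 \sqrt{6}}{3} \approx -449.07$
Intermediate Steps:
$X{\left(k \right)} = \frac{-1 + k}{2 k}$
$o{\left(z \right)} = 4 z$
$S{\left(m,l \right)} = 5 l m$ ($S{\left(m,l \right)} = l m + 4 m l = l m + 4 l m = 5 l m$)
$Q = - \frac{22}{3}$ ($Q = \frac{-1 - 3}{2 \left(-3\right)} - 8 = \frac{1}{2} \left(- \frac{1}{3}\right) \left(-4\right) - 8 = \frac{2}{3} - 8 = - \frac{22}{3} \approx -7.3333$)
$Q S{\left(5,\sqrt{1 + 5} \right)} = - \frac{22 \cdot 5 \sqrt{1 + 5} \cdot 5}{3} = - \frac{22 \cdot 5 \sqrt{6} \cdot 5}{3} = - \frac{22 \cdot 25 \sqrt{6}}{3} = - \frac{550 \sqrt{6}}{3}$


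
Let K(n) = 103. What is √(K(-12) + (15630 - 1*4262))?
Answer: √11471 ≈ 107.10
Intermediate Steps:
√(K(-12) + (15630 - 1*4262)) = √(103 + (15630 - 1*4262)) = √(103 + (15630 - 4262)) = √(103 + 11368) = √11471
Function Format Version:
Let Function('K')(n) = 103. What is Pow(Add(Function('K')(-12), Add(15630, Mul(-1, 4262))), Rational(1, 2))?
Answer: Pow(11471, Rational(1, 2)) ≈ 107.10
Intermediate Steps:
Pow(Add(Function('K')(-12), Add(15630, Mul(-1, 4262))), Rational(1, 2)) = Pow(Add(103, Add(15630, Mul(-1, 4262))), Rational(1, 2)) = Pow(Add(103, Add(15630, -4262)), Rational(1, 2)) = Pow(Add(103, 11368), Rational(1, 2)) = Pow(11471, Rational(1, 2))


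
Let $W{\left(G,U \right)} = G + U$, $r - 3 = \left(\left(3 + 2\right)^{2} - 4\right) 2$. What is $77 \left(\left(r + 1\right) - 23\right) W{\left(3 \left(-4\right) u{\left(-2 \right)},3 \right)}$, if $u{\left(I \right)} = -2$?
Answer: $47817$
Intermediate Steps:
$r = 45$ ($r = 3 + \left(\left(3 + 2\right)^{2} - 4\right) 2 = 3 + \left(5^{2} - 4\right) 2 = 3 + \left(25 - 4\right) 2 = 3 + 21 \cdot 2 = 3 + 42 = 45$)
$77 \left(\left(r + 1\right) - 23\right) W{\left(3 \left(-4\right) u{\left(-2 \right)},3 \right)} = 77 \left(\left(45 + 1\right) - 23\right) \left(3 \left(-4\right) \left(-2\right) + 3\right) = 77 \left(46 - 23\right) \left(\left(-12\right) \left(-2\right) + 3\right) = 77 \cdot 23 \left(24 + 3\right) = 1771 \cdot 27 = 47817$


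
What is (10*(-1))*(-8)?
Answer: 80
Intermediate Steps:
(10*(-1))*(-8) = -10*(-8) = 80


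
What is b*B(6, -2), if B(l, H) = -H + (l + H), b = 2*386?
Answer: 4632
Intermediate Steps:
b = 772
B(l, H) = l (B(l, H) = -H + (H + l) = l)
b*B(6, -2) = 772*6 = 4632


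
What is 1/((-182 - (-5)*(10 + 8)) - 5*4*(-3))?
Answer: -1/32 ≈ -0.031250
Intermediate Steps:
1/((-182 - (-5)*(10 + 8)) - 5*4*(-3)) = 1/((-182 - (-5)*18) - 20*(-3)) = 1/((-182 - 1*(-90)) + 60) = 1/((-182 + 90) + 60) = 1/(-92 + 60) = 1/(-32) = -1/32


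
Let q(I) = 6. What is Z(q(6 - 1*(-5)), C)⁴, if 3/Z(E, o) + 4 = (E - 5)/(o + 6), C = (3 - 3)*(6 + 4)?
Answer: 104976/279841 ≈ 0.37513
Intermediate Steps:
C = 0 (C = 0*10 = 0)
Z(E, o) = 3/(-4 + (-5 + E)/(6 + o)) (Z(E, o) = 3/(-4 + (E - 5)/(o + 6)) = 3/(-4 + (-5 + E)/(6 + o)))
Z(q(6 - 1*(-5)), C)⁴ = (3*(-6 - 1*0)/(29 - 1*6 + 4*0))⁴ = (3*(-6 + 0)/(29 - 6 + 0))⁴ = (3*(-6)/23)⁴ = (3*(1/23)*(-6))⁴ = (-18/23)⁴ = 104976/279841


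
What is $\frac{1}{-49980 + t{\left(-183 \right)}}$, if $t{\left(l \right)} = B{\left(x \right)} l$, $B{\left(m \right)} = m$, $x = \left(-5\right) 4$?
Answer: $- \frac{1}{46320} \approx -2.1589 \cdot 10^{-5}$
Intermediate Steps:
$x = -20$
$t{\left(l \right)} = - 20 l$
$\frac{1}{-49980 + t{\left(-183 \right)}} = \frac{1}{-49980 - -3660} = \frac{1}{-49980 + 3660} = \frac{1}{-46320} = - \frac{1}{46320}$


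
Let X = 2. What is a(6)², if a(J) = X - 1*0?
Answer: 4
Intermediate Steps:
a(J) = 2 (a(J) = 2 - 1*0 = 2 + 0 = 2)
a(6)² = 2² = 4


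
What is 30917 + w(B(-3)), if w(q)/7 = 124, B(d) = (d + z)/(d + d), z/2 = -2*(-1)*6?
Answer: 31785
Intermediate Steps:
z = 24 (z = 2*(-2*(-1)*6) = 2*(2*6) = 2*12 = 24)
B(d) = (24 + d)/(2*d) (B(d) = (d + 24)/(d + d) = (24 + d)/((2*d)) = (24 + d)*(1/(2*d)) = (24 + d)/(2*d))
w(q) = 868 (w(q) = 7*124 = 868)
30917 + w(B(-3)) = 30917 + 868 = 31785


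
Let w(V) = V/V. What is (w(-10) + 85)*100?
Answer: 8600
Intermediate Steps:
w(V) = 1
(w(-10) + 85)*100 = (1 + 85)*100 = 86*100 = 8600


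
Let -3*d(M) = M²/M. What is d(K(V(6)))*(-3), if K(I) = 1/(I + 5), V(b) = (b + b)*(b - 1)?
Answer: 1/65 ≈ 0.015385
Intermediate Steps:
V(b) = 2*b*(-1 + b) (V(b) = (2*b)*(-1 + b) = 2*b*(-1 + b))
K(I) = 1/(5 + I)
d(M) = -M/3 (d(M) = -M²/(3*M) = -M/3)
d(K(V(6)))*(-3) = -1/(3*(5 + 2*6*(-1 + 6)))*(-3) = -1/(3*(5 + 2*6*5))*(-3) = -1/(3*(5 + 60))*(-3) = -⅓/65*(-3) = -⅓*1/65*(-3) = -1/195*(-3) = 1/65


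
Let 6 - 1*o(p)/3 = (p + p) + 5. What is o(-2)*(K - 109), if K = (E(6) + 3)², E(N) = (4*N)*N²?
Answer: 11273700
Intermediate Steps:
o(p) = 3 - 6*p (o(p) = 18 - 3*((p + p) + 5) = 18 - 3*(2*p + 5) = 18 - 3*(5 + 2*p) = 18 + (-15 - 6*p) = 3 - 6*p)
E(N) = 4*N³
K = 751689 (K = (4*6³ + 3)² = (4*216 + 3)² = (864 + 3)² = 867² = 751689)
o(-2)*(K - 109) = (3 - 6*(-2))*(751689 - 109) = (3 + 12)*751580 = 15*751580 = 11273700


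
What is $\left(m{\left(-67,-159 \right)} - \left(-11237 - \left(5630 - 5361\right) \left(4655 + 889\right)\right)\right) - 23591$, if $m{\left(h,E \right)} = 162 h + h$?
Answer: $1468061$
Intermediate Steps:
$m{\left(h,E \right)} = 163 h$
$\left(m{\left(-67,-159 \right)} - \left(-11237 - \left(5630 - 5361\right) \left(4655 + 889\right)\right)\right) - 23591 = \left(163 \left(-67\right) - \left(-11237 - \left(5630 - 5361\right) \left(4655 + 889\right)\right)\right) - 23591 = \left(-10921 + \left(269 \cdot 5544 + 11237\right)\right) - 23591 = \left(-10921 + \left(1491336 + 11237\right)\right) - 23591 = \left(-10921 + 1502573\right) - 23591 = 1491652 - 23591 = 1468061$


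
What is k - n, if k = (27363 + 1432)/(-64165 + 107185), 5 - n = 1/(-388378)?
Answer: -7235680631/1670802156 ≈ -4.3307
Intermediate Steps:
n = 1941891/388378 (n = 5 - 1/(-388378) = 5 - 1*(-1/388378) = 5 + 1/388378 = 1941891/388378 ≈ 5.0000)
k = 5759/8604 (k = 28795/43020 = 28795*(1/43020) = 5759/8604 ≈ 0.66934)
k - n = 5759/8604 - 1*1941891/388378 = 5759/8604 - 1941891/388378 = -7235680631/1670802156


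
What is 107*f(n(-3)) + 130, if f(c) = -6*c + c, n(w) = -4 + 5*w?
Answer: 10295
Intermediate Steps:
f(c) = -5*c
107*f(n(-3)) + 130 = 107*(-5*(-4 + 5*(-3))) + 130 = 107*(-5*(-4 - 15)) + 130 = 107*(-5*(-19)) + 130 = 107*95 + 130 = 10165 + 130 = 10295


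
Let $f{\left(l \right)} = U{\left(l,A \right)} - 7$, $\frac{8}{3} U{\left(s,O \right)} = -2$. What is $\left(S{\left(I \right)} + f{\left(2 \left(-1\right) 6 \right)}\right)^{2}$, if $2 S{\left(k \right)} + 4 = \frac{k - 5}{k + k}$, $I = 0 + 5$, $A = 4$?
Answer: $\frac{1521}{16} \approx 95.063$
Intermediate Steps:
$U{\left(s,O \right)} = - \frac{3}{4}$ ($U{\left(s,O \right)} = \frac{3}{8} \left(-2\right) = - \frac{3}{4}$)
$I = 5$
$S{\left(k \right)} = -2 + \frac{-5 + k}{4 k}$ ($S{\left(k \right)} = -2 + \frac{\left(k - 5\right) \frac{1}{k + k}}{2} = -2 + \frac{\left(-5 + k\right) \frac{1}{2 k}}{2} = -2 + \frac{\frac{1}{2} \frac{1}{k} \left(-5 + k\right)}{2} = -2 + \frac{-5 + k}{4 k}$)
$f{\left(l \right)} = - \frac{31}{4}$ ($f{\left(l \right)} = - \frac{3}{4} - 7 = - \frac{31}{4}$)
$\left(S{\left(I \right)} + f{\left(2 \left(-1\right) 6 \right)}\right)^{2} = \left(\frac{-5 - 35}{4 \cdot 5} - \frac{31}{4}\right)^{2} = \left(\frac{1}{4} \cdot \frac{1}{5} \left(-5 - 35\right) - \frac{31}{4}\right)^{2} = \left(\frac{1}{4} \cdot \frac{1}{5} \left(-40\right) - \frac{31}{4}\right)^{2} = \left(-2 - \frac{31}{4}\right)^{2} = \left(- \frac{39}{4}\right)^{2} = \frac{1521}{16}$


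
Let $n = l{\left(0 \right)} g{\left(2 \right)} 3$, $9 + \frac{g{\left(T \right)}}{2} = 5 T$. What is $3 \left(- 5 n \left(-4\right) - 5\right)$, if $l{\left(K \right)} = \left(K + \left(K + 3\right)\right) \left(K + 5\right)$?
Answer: $5385$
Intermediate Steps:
$g{\left(T \right)} = -18 + 10 T$ ($g{\left(T \right)} = -18 + 2 \cdot 5 T = -18 + 10 T$)
$l{\left(K \right)} = \left(3 + 2 K\right) \left(5 + K\right)$ ($l{\left(K \right)} = \left(K + \left(3 + K\right)\right) \left(5 + K\right) = \left(3 + 2 K\right) \left(5 + K\right)$)
$n = 90$ ($n = \left(15 + 2 \cdot 0^{2} + 13 \cdot 0\right) \left(-18 + 10 \cdot 2\right) 3 = \left(15 + 2 \cdot 0 + 0\right) \left(-18 + 20\right) 3 = \left(15 + 0 + 0\right) 2 \cdot 3 = 15 \cdot 2 \cdot 3 = 30 \cdot 3 = 90$)
$3 \left(- 5 n \left(-4\right) - 5\right) = 3 \left(\left(-5\right) 90 \left(-4\right) - 5\right) = 3 \left(\left(-450\right) \left(-4\right) - 5\right) = 3 \left(1800 - 5\right) = 3 \cdot 1795 = 5385$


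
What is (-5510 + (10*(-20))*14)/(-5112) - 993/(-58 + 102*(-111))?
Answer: 2075917/1211970 ≈ 1.7128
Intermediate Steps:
(-5510 + (10*(-20))*14)/(-5112) - 993/(-58 + 102*(-111)) = (-5510 - 200*14)*(-1/5112) - 993/(-58 - 11322) = (-5510 - 2800)*(-1/5112) - 993/(-11380) = -8310*(-1/5112) - 993*(-1/11380) = 1385/852 + 993/11380 = 2075917/1211970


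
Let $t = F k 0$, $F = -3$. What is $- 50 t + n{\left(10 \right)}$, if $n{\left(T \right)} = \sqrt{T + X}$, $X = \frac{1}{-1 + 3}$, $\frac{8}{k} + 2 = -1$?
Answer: $\frac{\sqrt{42}}{2} \approx 3.2404$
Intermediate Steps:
$k = - \frac{8}{3}$ ($k = \frac{8}{-2 - 1} = \frac{8}{-3} = 8 \left(- \frac{1}{3}\right) = - \frac{8}{3} \approx -2.6667$)
$X = \frac{1}{2} \approx 0.5$
$n{\left(T \right)} = \sqrt{\frac{1}{2} + T}$ ($n{\left(T \right)} = \sqrt{T + \frac{1}{2}} = \sqrt{\frac{1}{2} + T}$)
$t = 0$ ($t = \left(-3\right) \left(- \frac{8}{3}\right) 0 = 8 \cdot 0 = 0$)
$- 50 t + n{\left(10 \right)} = \left(-50\right) 0 + \frac{\sqrt{2 + 4 \cdot 10}}{2} = 0 + \frac{\sqrt{2 + 40}}{2} = 0 + \frac{\sqrt{42}}{2} = \frac{\sqrt{42}}{2}$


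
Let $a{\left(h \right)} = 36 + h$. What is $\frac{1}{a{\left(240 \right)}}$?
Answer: $\frac{1}{276} \approx 0.0036232$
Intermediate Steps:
$\frac{1}{a{\left(240 \right)}} = \frac{1}{36 + 240} = \frac{1}{276}$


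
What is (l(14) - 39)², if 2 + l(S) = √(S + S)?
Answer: 1709 - 164*√7 ≈ 1275.1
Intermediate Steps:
l(S) = -2 + √2*√S (l(S) = -2 + √(S + S) = -2 + √(2*S) = -2 + √2*√S)
(l(14) - 39)² = ((-2 + √2*√14) - 39)² = ((-2 + 2*√7) - 39)² = (-41 + 2*√7)²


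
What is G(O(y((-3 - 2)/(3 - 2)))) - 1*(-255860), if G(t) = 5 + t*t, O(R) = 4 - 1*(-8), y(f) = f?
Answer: 256009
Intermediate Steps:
O(R) = 12 (O(R) = 4 + 8 = 12)
G(t) = 5 + t²
G(O(y((-3 - 2)/(3 - 2)))) - 1*(-255860) = (5 + 12²) - 1*(-255860) = (5 + 144) + 255860 = 149 + 255860 = 256009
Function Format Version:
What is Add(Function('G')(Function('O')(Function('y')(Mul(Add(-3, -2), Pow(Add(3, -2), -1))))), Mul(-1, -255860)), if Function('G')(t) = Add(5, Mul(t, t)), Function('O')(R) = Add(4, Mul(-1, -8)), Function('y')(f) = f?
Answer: 256009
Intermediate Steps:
Function('O')(R) = 12 (Function('O')(R) = Add(4, 8) = 12)
Function('G')(t) = Add(5, Pow(t, 2))
Add(Function('G')(Function('O')(Function('y')(Mul(Add(-3, -2), Pow(Add(3, -2), -1))))), Mul(-1, -255860)) = Add(Add(5, Pow(12, 2)), Mul(-1, -255860)) = Add(Add(5, 144), 255860) = Add(149, 255860) = 256009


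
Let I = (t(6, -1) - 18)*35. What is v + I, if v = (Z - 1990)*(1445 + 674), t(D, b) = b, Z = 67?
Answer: -4075502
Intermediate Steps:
v = -4074837 (v = (67 - 1990)*(1445 + 674) = -1923*2119 = -4074837)
I = -665 (I = (-1 - 18)*35 = -19*35 = -665)
v + I = -4074837 - 665 = -4075502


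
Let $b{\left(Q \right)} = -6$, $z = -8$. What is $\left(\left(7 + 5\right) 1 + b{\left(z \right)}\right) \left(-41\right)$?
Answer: $-246$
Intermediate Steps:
$\left(\left(7 + 5\right) 1 + b{\left(z \right)}\right) \left(-41\right) = \left(\left(7 + 5\right) 1 - 6\right) \left(-41\right) = \left(12 \cdot 1 - 6\right) \left(-41\right) = \left(12 - 6\right) \left(-41\right) = 6 \left(-41\right) = -246$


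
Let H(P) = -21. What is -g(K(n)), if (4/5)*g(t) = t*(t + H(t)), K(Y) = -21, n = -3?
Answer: -2205/2 ≈ -1102.5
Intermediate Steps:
g(t) = 5*t*(-21 + t)/4 (g(t) = 5*(t*(t - 21))/4 = 5*(t*(-21 + t))/4 = 5*t*(-21 + t)/4)
-g(K(n)) = -5*(-21)*(-21 - 21)/4 = -5*(-21)*(-42)/4 = -1*2205/2 = -2205/2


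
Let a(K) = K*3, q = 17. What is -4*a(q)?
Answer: -204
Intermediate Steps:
a(K) = 3*K
-4*a(q) = -12*17 = -4*51 = -204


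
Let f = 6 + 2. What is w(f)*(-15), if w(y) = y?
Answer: -120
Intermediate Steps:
f = 8
w(f)*(-15) = 8*(-15) = -120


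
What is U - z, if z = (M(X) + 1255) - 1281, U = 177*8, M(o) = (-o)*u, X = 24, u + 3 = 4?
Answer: 1466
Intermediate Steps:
u = 1 (u = -3 + 4 = 1)
M(o) = -o (M(o) = -o*1 = -o)
U = 1416
z = -50 (z = (-1*24 + 1255) - 1281 = (-24 + 1255) - 1281 = 1231 - 1281 = -50)
U - z = 1416 - 1*(-50) = 1416 + 50 = 1466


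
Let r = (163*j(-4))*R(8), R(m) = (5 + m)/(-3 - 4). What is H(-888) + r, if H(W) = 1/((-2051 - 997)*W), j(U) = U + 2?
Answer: 11470672519/18946368 ≈ 605.43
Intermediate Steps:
R(m) = -5/7 - m/7 (R(m) = (5 + m)/(-7) = (5 + m)*(-⅐) = -5/7 - m/7)
j(U) = 2 + U
H(W) = -1/(3048*W) (H(W) = 1/((-3048)*W) = -1/(3048*W))
r = 4238/7 (r = (163*(2 - 4))*(-5/7 - ⅐*8) = (163*(-2))*(-5/7 - 8/7) = -326*(-13/7) = 4238/7 ≈ 605.43)
H(-888) + r = -1/3048/(-888) + 4238/7 = -1/3048*(-1/888) + 4238/7 = 1/2706624 + 4238/7 = 11470672519/18946368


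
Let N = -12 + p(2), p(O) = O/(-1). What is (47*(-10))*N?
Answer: 6580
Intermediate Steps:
p(O) = -O (p(O) = O*(-1) = -O)
N = -14 (N = -12 - 1*2 = -12 - 2 = -14)
(47*(-10))*N = (47*(-10))*(-14) = -470*(-14) = 6580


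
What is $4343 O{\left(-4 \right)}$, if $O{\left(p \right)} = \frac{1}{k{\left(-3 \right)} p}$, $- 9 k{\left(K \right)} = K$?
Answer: $- \frac{13029}{4} \approx -3257.3$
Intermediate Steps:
$k{\left(K \right)} = - \frac{K}{9}$
$O{\left(p \right)} = \frac{3}{p}$ ($O{\left(p \right)} = \frac{1}{\left(- \frac{1}{9}\right) \left(-3\right) p} = \frac{\frac{1}{\frac{1}{3}}}{p} = \frac{3}{p}$)
$4343 O{\left(-4 \right)} = 4343 \frac{3}{-4} = 4343 \cdot 3 \left(- \frac{1}{4}\right) = 4343 \left(- \frac{3}{4}\right) = - \frac{13029}{4}$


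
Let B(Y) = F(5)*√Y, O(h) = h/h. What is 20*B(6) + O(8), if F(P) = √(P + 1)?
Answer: 121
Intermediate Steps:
O(h) = 1
F(P) = √(1 + P)
B(Y) = √6*√Y (B(Y) = √(1 + 5)*√Y = √6*√Y)
20*B(6) + O(8) = 20*(√6*√6) + 1 = 20*6 + 1 = 120 + 1 = 121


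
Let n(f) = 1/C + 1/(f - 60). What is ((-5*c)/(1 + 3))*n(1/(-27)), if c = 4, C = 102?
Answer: 5665/165342 ≈ 0.034262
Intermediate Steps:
n(f) = 1/102 + 1/(-60 + f) (n(f) = 1/102 + 1/(f - 60) = 1/102 + 1/(-60 + f))
((-5*c)/(1 + 3))*n(1/(-27)) = ((-5*4)/(1 + 3))*((42 + 1/(-27))/(102*(-60 + 1/(-27)))) = (-20/4)*((42 - 1/27)/(102*(-60 - 1/27))) = (-20*¼)*((1/102)*(1133/27)/(-1621/27)) = -5*(-27)*1133/(102*1621*27) = -5*(-1133/165342) = 5665/165342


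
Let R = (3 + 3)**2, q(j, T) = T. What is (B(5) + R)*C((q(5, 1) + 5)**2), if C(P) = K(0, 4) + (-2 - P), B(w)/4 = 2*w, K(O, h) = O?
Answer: -2888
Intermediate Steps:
R = 36 (R = 6**2 = 36)
B(w) = 8*w (B(w) = 4*(2*w) = 8*w)
C(P) = -2 - P (C(P) = 0 + (-2 - P) = -2 - P)
(B(5) + R)*C((q(5, 1) + 5)**2) = (8*5 + 36)*(-2 - (1 + 5)**2) = (40 + 36)*(-2 - 1*6**2) = 76*(-2 - 1*36) = 76*(-2 - 36) = 76*(-38) = -2888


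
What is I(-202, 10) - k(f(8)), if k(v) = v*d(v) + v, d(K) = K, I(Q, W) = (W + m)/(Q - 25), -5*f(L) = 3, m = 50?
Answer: -138/5675 ≈ -0.024317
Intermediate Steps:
f(L) = -3/5 (f(L) = -1/5*3 = -3/5)
I(Q, W) = (50 + W)/(-25 + Q) (I(Q, W) = (W + 50)/(Q - 25) = (50 + W)/(-25 + Q))
k(v) = v + v**2 (k(v) = v*v + v = v**2 + v = v + v**2)
I(-202, 10) - k(f(8)) = (50 + 10)/(-25 - 202) - (-3)*(1 - 3/5)/5 = 60/(-227) - (-3)*2/(5*5) = -1/227*60 - 1*(-6/25) = -60/227 + 6/25 = -138/5675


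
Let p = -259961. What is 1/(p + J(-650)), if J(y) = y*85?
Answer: -1/315211 ≈ -3.1725e-6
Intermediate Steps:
J(y) = 85*y
1/(p + J(-650)) = 1/(-259961 + 85*(-650)) = 1/(-259961 - 55250) = 1/(-315211) = -1/315211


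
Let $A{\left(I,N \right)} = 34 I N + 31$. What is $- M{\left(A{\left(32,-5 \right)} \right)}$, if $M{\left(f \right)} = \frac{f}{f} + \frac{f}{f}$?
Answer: $-2$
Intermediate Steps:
$A{\left(I,N \right)} = 31 + 34 I N$ ($A{\left(I,N \right)} = 34 I N + 31 = 31 + 34 I N$)
$M{\left(f \right)} = 2$ ($M{\left(f \right)} = 1 + 1 = 2$)
$- M{\left(A{\left(32,-5 \right)} \right)} = \left(-1\right) 2 = -2$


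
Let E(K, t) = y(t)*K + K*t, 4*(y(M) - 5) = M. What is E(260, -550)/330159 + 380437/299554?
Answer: 1271032319/1735095598 ≈ 0.73254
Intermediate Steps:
y(M) = 5 + M/4
E(K, t) = K*t + K*(5 + t/4) (E(K, t) = (5 + t/4)*K + K*t = K*(5 + t/4) + K*t = K*t + K*(5 + t/4))
E(260, -550)/330159 + 380437/299554 = ((5/4)*260*(4 - 550))/330159 + 380437/299554 = ((5/4)*260*(-546))*(1/330159) + 380437*(1/299554) = -177450*1/330159 + 20023/15766 = -59150/110053 + 20023/15766 = 1271032319/1735095598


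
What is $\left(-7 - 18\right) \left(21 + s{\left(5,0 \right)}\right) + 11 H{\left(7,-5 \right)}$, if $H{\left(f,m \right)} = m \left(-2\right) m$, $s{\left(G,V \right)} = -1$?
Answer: $-1050$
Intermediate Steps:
$H{\left(f,m \right)} = - 2 m^{2}$ ($H{\left(f,m \right)} = - 2 m m = - 2 m^{2}$)
$\left(-7 - 18\right) \left(21 + s{\left(5,0 \right)}\right) + 11 H{\left(7,-5 \right)} = \left(-7 - 18\right) \left(21 - 1\right) + 11 \left(- 2 \left(-5\right)^{2}\right) = \left(-25\right) 20 + 11 \left(\left(-2\right) 25\right) = -500 + 11 \left(-50\right) = -500 - 550 = -1050$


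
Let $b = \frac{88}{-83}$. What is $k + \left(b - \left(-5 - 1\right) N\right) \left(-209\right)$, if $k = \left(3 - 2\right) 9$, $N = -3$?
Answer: $\frac{331385}{83} \approx 3992.6$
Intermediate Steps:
$b = - \frac{88}{83}$ ($b = 88 \left(- \frac{1}{83}\right) = - \frac{88}{83} \approx -1.0602$)
$k = 9$ ($k = 1 \cdot 9 = 9$)
$k + \left(b - \left(-5 - 1\right) N\right) \left(-209\right) = 9 + \left(- \frac{88}{83} - \left(-5 - 1\right) \left(-3\right)\right) \left(-209\right) = 9 + \left(- \frac{88}{83} - \left(-6\right) \left(-3\right)\right) \left(-209\right) = 9 + \left(- \frac{88}{83} - 18\right) \left(-209\right) = 9 - - \frac{330638}{83} = 9 + \frac{330638}{83} = \frac{331385}{83}$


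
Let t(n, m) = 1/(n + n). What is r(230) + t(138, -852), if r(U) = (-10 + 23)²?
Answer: 46645/276 ≈ 169.00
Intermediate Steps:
t(n, m) = 1/(2*n)
r(U) = 169 (r(U) = 13² = 169)
r(230) + t(138, -852) = 169 + (½)/138 = 169 + (½)*(1/138) = 169 + 1/276 = 46645/276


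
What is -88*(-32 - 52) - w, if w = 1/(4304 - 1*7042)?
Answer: 20239297/2738 ≈ 7392.0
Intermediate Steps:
w = -1/2738 (w = 1/(4304 - 7042) = 1/(-2738) = -1/2738 ≈ -0.00036523)
-88*(-32 - 52) - w = -88*(-32 - 52) - 1*(-1/2738) = -88*(-84) + 1/2738 = 7392 + 1/2738 = 20239297/2738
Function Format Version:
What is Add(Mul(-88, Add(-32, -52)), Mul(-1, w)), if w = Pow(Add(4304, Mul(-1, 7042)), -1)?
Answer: Rational(20239297, 2738) ≈ 7392.0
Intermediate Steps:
w = Rational(-1, 2738) (w = Pow(Add(4304, -7042), -1) = Pow(-2738, -1) = Rational(-1, 2738) ≈ -0.00036523)
Add(Mul(-88, Add(-32, -52)), Mul(-1, w)) = Add(Mul(-88, Add(-32, -52)), Mul(-1, Rational(-1, 2738))) = Add(Mul(-88, -84), Rational(1, 2738)) = Add(7392, Rational(1, 2738)) = Rational(20239297, 2738)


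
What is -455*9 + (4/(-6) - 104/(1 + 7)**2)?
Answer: -98335/24 ≈ -4097.3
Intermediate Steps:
-455*9 + (4/(-6) - 104/(1 + 7)**2) = -4095 + (4*(-1/6) - 104/(8**2)) = -4095 + (-2/3 - 104/64) = -4095 + (-2/3 - 104*1/64) = -4095 + (-2/3 - 13/8) = -4095 - 55/24 = -98335/24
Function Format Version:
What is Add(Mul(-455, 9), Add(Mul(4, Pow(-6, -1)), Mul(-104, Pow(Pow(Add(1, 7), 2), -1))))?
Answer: Rational(-98335, 24) ≈ -4097.3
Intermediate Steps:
Add(Mul(-455, 9), Add(Mul(4, Pow(-6, -1)), Mul(-104, Pow(Pow(Add(1, 7), 2), -1)))) = Add(-4095, Add(Mul(4, Rational(-1, 6)), Mul(-104, Pow(Pow(8, 2), -1)))) = Add(-4095, Add(Rational(-2, 3), Mul(-104, Pow(64, -1)))) = Add(-4095, Add(Rational(-2, 3), Mul(-104, Rational(1, 64)))) = Add(-4095, Add(Rational(-2, 3), Rational(-13, 8))) = Add(-4095, Rational(-55, 24)) = Rational(-98335, 24)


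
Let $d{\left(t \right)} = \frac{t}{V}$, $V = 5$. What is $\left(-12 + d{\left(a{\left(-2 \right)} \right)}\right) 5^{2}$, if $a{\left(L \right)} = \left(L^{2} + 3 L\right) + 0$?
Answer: $-310$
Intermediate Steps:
$a{\left(L \right)} = L^{2} + 3 L$
$d{\left(t \right)} = \frac{t}{5}$
$\left(-12 + d{\left(a{\left(-2 \right)} \right)}\right) 5^{2} = \left(-12 + \frac{\left(-2\right) \left(3 - 2\right)}{5}\right) 5^{2} = \left(-12 + \frac{\left(-2\right) 1}{5}\right) 25 = \left(-12 + \frac{1}{5} \left(-2\right)\right) 25 = \left(-12 - \frac{2}{5}\right) 25 = \left(- \frac{62}{5}\right) 25 = -310$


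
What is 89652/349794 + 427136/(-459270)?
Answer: -3006531554/4462496955 ≈ -0.67373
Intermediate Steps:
89652/349794 + 427136/(-459270) = 89652*(1/349794) + 427136*(-1/459270) = 14942/58299 - 213568/229635 = -3006531554/4462496955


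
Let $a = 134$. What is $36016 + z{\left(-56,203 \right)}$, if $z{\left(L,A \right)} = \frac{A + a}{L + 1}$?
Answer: $\frac{1980543}{55} \approx 36010.0$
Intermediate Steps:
$z{\left(L,A \right)} = \frac{134 + A}{1 + L}$ ($z{\left(L,A \right)} = \frac{A + 134}{L + 1} = \frac{134 + A}{1 + L}$)
$36016 + z{\left(-56,203 \right)} = 36016 + \frac{134 + 203}{1 - 56} = 36016 + \frac{1}{-55} \cdot 337 = 36016 - \frac{337}{55} = \frac{1980543}{55}$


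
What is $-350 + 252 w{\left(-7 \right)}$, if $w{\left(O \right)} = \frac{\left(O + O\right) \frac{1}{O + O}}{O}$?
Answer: $-386$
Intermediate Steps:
$w{\left(O \right)} = \frac{1}{O}$ ($w{\left(O \right)} = \frac{2 O \frac{1}{2 O}}{O} = 1 \frac{1}{O} = \frac{1}{O}$)
$-350 + 252 w{\left(-7 \right)} = -350 + \frac{252}{-7} = -350 + 252 \left(- \frac{1}{7}\right) = -350 - 36 = -386$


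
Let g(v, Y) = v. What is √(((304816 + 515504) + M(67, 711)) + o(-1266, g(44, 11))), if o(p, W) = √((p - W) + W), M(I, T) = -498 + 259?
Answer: √(820081 + I*√1266) ≈ 905.58 + 0.02*I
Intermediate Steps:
M(I, T) = -239
o(p, W) = √p
√(((304816 + 515504) + M(67, 711)) + o(-1266, g(44, 11))) = √(((304816 + 515504) - 239) + √(-1266)) = √((820320 - 239) + I*√1266) = √(820081 + I*√1266)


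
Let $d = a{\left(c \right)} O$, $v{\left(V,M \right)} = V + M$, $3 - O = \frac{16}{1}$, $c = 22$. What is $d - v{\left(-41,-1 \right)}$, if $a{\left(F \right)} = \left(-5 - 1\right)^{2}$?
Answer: $-426$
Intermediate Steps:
$O = -13$ ($O = 3 - \frac{16}{1} = 3 - 16 \cdot 1 = 3 - 16 = -13$)
$v{\left(V,M \right)} = M + V$
$a{\left(F \right)} = 36$ ($a{\left(F \right)} = \left(-6\right)^{2} = 36$)
$d = -468$ ($d = 36 \left(-13\right) = -468$)
$d - v{\left(-41,-1 \right)} = -468 - \left(-1 - 41\right) = -468 - -42 = -468 + 42 = -426$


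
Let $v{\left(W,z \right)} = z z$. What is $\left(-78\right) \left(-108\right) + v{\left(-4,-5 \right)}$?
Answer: $8449$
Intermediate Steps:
$v{\left(W,z \right)} = z^{2}$
$\left(-78\right) \left(-108\right) + v{\left(-4,-5 \right)} = \left(-78\right) \left(-108\right) + \left(-5\right)^{2} = 8424 + 25 = 8449$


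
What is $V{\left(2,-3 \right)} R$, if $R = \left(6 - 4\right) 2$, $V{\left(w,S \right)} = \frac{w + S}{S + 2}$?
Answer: $4$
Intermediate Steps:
$V{\left(w,S \right)} = \frac{S + w}{2 + S}$
$R = 4$ ($R = 2 \cdot 2 = 4$)
$V{\left(2,-3 \right)} R = \frac{-3 + 2}{2 - 3} \cdot 4 = \frac{1}{-1} \left(-1\right) 4 = \left(-1\right) \left(-1\right) 4 = 1 \cdot 4 = 4$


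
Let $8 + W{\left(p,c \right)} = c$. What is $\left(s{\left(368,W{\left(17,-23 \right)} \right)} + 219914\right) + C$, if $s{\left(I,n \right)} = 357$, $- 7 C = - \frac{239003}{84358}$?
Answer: $\frac{130071586129}{590506} \approx 2.2027 \cdot 10^{5}$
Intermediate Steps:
$W{\left(p,c \right)} = -8 + c$
$C = \frac{239003}{590506}$ ($C = - \frac{\left(-239003\right) \frac{1}{84358}}{7} = \left(- \frac{1}{7}\right) \left(- \frac{239003}{84358}\right) = \frac{239003}{590506} \approx 0.40474$)
$\left(s{\left(368,W{\left(17,-23 \right)} \right)} + 219914\right) + C = \left(357 + 219914\right) + \frac{239003}{590506} = 220271 + \frac{239003}{590506} = \frac{130071586129}{590506}$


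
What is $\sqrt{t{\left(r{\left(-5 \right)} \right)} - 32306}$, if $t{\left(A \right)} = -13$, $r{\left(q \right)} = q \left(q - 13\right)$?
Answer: $9 i \sqrt{399} \approx 179.77 i$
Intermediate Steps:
$r{\left(q \right)} = q \left(-13 + q\right)$
$\sqrt{t{\left(r{\left(-5 \right)} \right)} - 32306} = \sqrt{-13 - 32306} = \sqrt{-32319} = 9 i \sqrt{399}$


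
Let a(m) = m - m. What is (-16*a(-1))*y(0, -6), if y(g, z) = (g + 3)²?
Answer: 0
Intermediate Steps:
y(g, z) = (3 + g)²
a(m) = 0
(-16*a(-1))*y(0, -6) = (-16*0)*(3 + 0)² = 0*3² = 0*9 = 0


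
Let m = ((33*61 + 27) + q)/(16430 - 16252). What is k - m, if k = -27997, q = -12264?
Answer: -2486621/89 ≈ -27940.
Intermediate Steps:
m = -5112/89 (m = ((33*61 + 27) - 12264)/(16430 - 16252) = ((2013 + 27) - 12264)/178 = (2040 - 12264)*(1/178) = -10224*1/178 = -5112/89 ≈ -57.438)
k - m = -27997 - 1*(-5112/89) = -27997 + 5112/89 = -2486621/89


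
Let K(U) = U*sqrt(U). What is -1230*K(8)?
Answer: -19680*sqrt(2) ≈ -27832.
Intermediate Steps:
K(U) = U**(3/2)
-1230*K(8) = -19680*sqrt(2)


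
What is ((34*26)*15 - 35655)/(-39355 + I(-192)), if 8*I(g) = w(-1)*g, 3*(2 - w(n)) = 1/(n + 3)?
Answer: 7465/13133 ≈ 0.56842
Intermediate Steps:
w(n) = 2 - 1/(3*(3 + n)) (w(n) = 2 - 1/(3*(n + 3)) = 2 - 1/(3*(3 + n)))
I(g) = 11*g/48 (I(g) = (((17 + 6*(-1))/(3*(3 - 1)))*g)/8 = (((⅓)*(17 - 6)/2)*g)/8 = (((⅓)*(½)*11)*g)/8 = (11*g/6)/8 = 11*g/48)
((34*26)*15 - 35655)/(-39355 + I(-192)) = ((34*26)*15 - 35655)/(-39355 + (11/48)*(-192)) = (884*15 - 35655)/(-39355 - 44) = (13260 - 35655)/(-39399) = -22395*(-1/39399) = 7465/13133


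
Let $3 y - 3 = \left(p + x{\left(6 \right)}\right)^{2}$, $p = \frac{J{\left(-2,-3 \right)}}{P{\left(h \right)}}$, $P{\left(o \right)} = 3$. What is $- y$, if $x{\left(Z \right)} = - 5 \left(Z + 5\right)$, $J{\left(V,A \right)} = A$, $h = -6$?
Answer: $- \frac{3139}{3} \approx -1046.3$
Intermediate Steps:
$x{\left(Z \right)} = -25 - 5 Z$ ($x{\left(Z \right)} = - 5 \left(5 + Z\right) = -25 - 5 Z$)
$p = -1$ ($p = - \frac{3}{3} = \left(-3\right) \frac{1}{3} = -1$)
$y = \frac{3139}{3}$ ($y = 1 + \frac{\left(-1 - 55\right)^{2}}{3} = 1 + \frac{\left(-56\right)^{2}}{3} = 1 + \frac{1}{3} \cdot 3136 = 1 + \frac{3136}{3} = \frac{3139}{3} \approx 1046.3$)
$- y = \left(-1\right) \frac{3139}{3} = - \frac{3139}{3}$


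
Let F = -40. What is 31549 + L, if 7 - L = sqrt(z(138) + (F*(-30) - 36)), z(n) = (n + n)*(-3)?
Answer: 31556 - 4*sqrt(21) ≈ 31538.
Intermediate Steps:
z(n) = -6*n (z(n) = (2*n)*(-3) = -6*n)
L = 7 - 4*sqrt(21) (L = 7 - sqrt(-6*138 + (-40*(-30) - 36)) = 7 - sqrt(-828 + (1200 - 36)) = 7 - sqrt(-828 + 1164) = 7 - sqrt(336) = 7 - 4*sqrt(21) ≈ -11.330)
31549 + L = 31549 + (7 - 4*sqrt(21)) = 31556 - 4*sqrt(21)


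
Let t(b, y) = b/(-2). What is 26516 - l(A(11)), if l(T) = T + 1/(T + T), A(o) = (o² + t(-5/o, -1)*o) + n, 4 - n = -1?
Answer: 13563173/514 ≈ 26388.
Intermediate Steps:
t(b, y) = -b/2 (t(b, y) = b*(-½) = -b/2)
n = 5 (n = 4 - 1*(-1) = 4 + 1 = 5)
A(o) = 15/2 + o² (A(o) = (o² + (-(-5)/(2*o))*o) + 5 = (o² + (5/(2*o))*o) + 5 = (o² + 5/2) + 5 = (5/2 + o²) + 5 = 15/2 + o²)
l(T) = T + 1/(2*T)
26516 - l(A(11)) = 26516 - ((15/2 + 11²) + 1/(2*(15/2 + 11²))) = 26516 - ((15/2 + 121) + 1/(2*(15/2 + 121))) = 26516 - (257/2 + 1/(2*(257/2))) = 26516 - (257/2 + (½)*(2/257)) = 26516 - (257/2 + 1/257) = 26516 - 1*66051/514 = 26516 - 66051/514 = 13563173/514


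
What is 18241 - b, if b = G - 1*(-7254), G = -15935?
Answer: 26922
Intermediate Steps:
b = -8681 (b = -15935 - 1*(-7254) = -15935 + 7254 = -8681)
18241 - b = 18241 - 1*(-8681) = 18241 + 8681 = 26922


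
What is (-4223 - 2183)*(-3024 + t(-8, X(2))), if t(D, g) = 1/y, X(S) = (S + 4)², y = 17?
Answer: 329313242/17 ≈ 1.9371e+7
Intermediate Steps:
X(S) = (4 + S)²
t(D, g) = 1/17
(-4223 - 2183)*(-3024 + t(-8, X(2))) = (-4223 - 2183)*(-3024 + 1/17) = -6406*(-51407/17) = 329313242/17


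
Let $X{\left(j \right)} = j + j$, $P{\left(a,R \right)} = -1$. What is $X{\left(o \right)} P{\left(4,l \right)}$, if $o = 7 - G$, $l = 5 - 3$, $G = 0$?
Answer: $-14$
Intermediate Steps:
$l = 2$ ($l = 5 - 3 = 2$)
$o = 7$ ($o = 7 - 0 = 7 + 0 = 7$)
$X{\left(j \right)} = 2 j$
$X{\left(o \right)} P{\left(4,l \right)} = 2 \cdot 7 \left(-1\right) = 14 \left(-1\right) = -14$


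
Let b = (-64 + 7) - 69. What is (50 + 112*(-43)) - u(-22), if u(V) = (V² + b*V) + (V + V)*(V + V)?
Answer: -9958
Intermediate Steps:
b = -126 (b = -57 - 69 = -126)
u(V) = -126*V + 5*V² (u(V) = (V² - 126*V) + (V + V)*(V + V) = (V² - 126*V) + (2*V)*(2*V) = (V² - 126*V) + 4*V² = -126*V + 5*V²)
(50 + 112*(-43)) - u(-22) = (50 + 112*(-43)) - (-22)*(-126 + 5*(-22)) = (50 - 4816) - (-22)*(-126 - 110) = -4766 - (-22)*(-236) = -4766 - 1*5192 = -4766 - 5192 = -9958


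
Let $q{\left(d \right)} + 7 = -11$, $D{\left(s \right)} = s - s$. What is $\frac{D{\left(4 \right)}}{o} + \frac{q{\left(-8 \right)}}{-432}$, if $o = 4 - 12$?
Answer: $\frac{1}{24} \approx 0.041667$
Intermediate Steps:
$D{\left(s \right)} = 0$
$q{\left(d \right)} = -18$ ($q{\left(d \right)} = -7 - 11 = -18$)
$o = -8$ ($o = 4 - 12 = -8$)
$\frac{D{\left(4 \right)}}{o} + \frac{q{\left(-8 \right)}}{-432} = \frac{0}{-8} - \frac{18}{-432} = 0 \left(- \frac{1}{8}\right) - - \frac{1}{24} = 0 + \frac{1}{24} = \frac{1}{24}$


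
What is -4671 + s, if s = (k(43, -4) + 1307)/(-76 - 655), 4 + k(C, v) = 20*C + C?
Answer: -3416707/731 ≈ -4674.0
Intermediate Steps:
k(C, v) = -4 + 21*C (k(C, v) = -4 + (20*C + C) = -4 + 21*C)
s = -2206/731 (s = ((-4 + 21*43) + 1307)/(-76 - 655) = ((-4 + 903) + 1307)/(-731) = (899 + 1307)*(-1/731) = 2206*(-1/731) = -2206/731 ≈ -3.0178)
-4671 + s = -4671 - 2206/731 = -3416707/731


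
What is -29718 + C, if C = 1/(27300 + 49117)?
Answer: -2270960405/76417 ≈ -29718.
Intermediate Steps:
C = 1/76417 ≈ 1.3086e-5
-29718 + C = -29718 + 1/76417 = -2270960405/76417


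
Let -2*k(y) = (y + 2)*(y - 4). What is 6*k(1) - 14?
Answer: 13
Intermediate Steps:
k(y) = -(-4 + y)*(2 + y)/2 (k(y) = -(y + 2)*(y - 4)/2 = -(2 + y)*(-4 + y)/2 = -(-4 + y)*(2 + y)/2)
6*k(1) - 14 = 6*(4 + 1 - ½*1²) - 14 = 6*(4 + 1 - ½*1) - 14 = 6*(4 + 1 - ½) - 14 = 6*(9/2) - 14 = 27 - 14 = 13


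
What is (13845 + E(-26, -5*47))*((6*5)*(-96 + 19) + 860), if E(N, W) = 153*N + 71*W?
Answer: 9886100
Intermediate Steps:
E(N, W) = 71*W + 153*N
(13845 + E(-26, -5*47))*((6*5)*(-96 + 19) + 860) = (13845 + (71*(-5*47) + 153*(-26)))*((6*5)*(-96 + 19) + 860) = (13845 + (71*(-235) - 3978))*(30*(-77) + 860) = (13845 + (-16685 - 3978))*(-2310 + 860) = (13845 - 20663)*(-1450) = -6818*(-1450) = 9886100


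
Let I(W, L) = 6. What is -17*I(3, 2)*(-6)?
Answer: 612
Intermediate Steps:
-17*I(3, 2)*(-6) = -17*6*(-6) = -102*(-6) = 612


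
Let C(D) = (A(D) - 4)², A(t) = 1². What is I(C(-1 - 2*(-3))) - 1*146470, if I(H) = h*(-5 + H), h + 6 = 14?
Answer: -146438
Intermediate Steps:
h = 8 (h = -6 + 14 = 8)
A(t) = 1
C(D) = 9 (C(D) = (1 - 4)² = (-3)² = 9)
I(H) = -40 + 8*H (I(H) = 8*(-5 + H) = -40 + 8*H)
I(C(-1 - 2*(-3))) - 1*146470 = (-40 + 8*9) - 1*146470 = (-40 + 72) - 146470 = 32 - 146470 = -146438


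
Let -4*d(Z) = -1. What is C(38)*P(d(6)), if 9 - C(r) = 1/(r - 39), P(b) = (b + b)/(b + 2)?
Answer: 20/9 ≈ 2.2222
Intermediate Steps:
d(Z) = ¼ (d(Z) = -¼*(-1) = ¼)
P(b) = 2*b/(2 + b) (P(b) = (2*b)/(2 + b) = 2*b/(2 + b))
C(r) = 9 - 1/(-39 + r) (C(r) = 9 - 1/(r - 39) = 9 - 1/(-39 + r))
C(38)*P(d(6)) = ((-352 + 9*38)/(-39 + 38))*(2*(¼)/(2 + ¼)) = ((-352 + 342)/(-1))*(2*(¼)/(9/4)) = (-1*(-10))*(2*(¼)*(4/9)) = 10*(2/9) = 20/9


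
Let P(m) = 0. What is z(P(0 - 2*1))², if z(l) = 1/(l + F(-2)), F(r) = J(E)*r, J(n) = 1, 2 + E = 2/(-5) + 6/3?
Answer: ¼ ≈ 0.25000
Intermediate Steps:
E = -⅖ (E = -2 + (2/(-5) + 6/3) = -2 + (2*(-⅕) + 6*(⅓)) = -2 + (-⅖ + 2) = -2 + 8/5 = -⅖ ≈ -0.40000)
F(r) = r (F(r) = 1*r = r)
z(l) = 1/(-2 + l) (z(l) = 1/(l - 2) = 1/(-2 + l))
z(P(0 - 2*1))² = (1/(-2 + 0))² = (1/(-2))² = (-½)² = ¼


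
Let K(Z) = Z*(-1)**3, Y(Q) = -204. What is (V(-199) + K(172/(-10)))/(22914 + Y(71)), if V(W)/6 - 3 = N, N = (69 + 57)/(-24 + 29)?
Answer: 466/56775 ≈ 0.0082078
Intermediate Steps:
N = 126/5 ≈ 25.200
V(W) = 846/5 (V(W) = 18 + 6*(126/5) = 18 + 756/5 = 846/5)
K(Z) = -Z (K(Z) = Z*(-1) = -Z)
(V(-199) + K(172/(-10)))/(22914 + Y(71)) = (846/5 - 172/(-10))/(22914 - 204) = (846/5 - 172*(-1)/10)/22710 = (846/5 - 1*(-86/5))*(1/22710) = (846/5 + 86/5)*(1/22710) = (932/5)*(1/22710) = 466/56775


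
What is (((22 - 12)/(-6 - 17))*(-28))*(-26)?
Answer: -7280/23 ≈ -316.52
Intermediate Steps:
(((22 - 12)/(-6 - 17))*(-28))*(-26) = ((10/(-23))*(-28))*(-26) = ((10*(-1/23))*(-28))*(-26) = -10/23*(-28)*(-26) = (280/23)*(-26) = -7280/23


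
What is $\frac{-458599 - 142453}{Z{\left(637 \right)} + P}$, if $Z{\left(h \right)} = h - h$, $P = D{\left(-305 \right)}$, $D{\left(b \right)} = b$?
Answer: $\frac{601052}{305} \approx 1970.7$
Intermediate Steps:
$P = -305$
$Z{\left(h \right)} = 0$
$\frac{-458599 - 142453}{Z{\left(637 \right)} + P} = \frac{-458599 - 142453}{0 - 305} = - \frac{601052}{-305} = \left(-601052\right) \left(- \frac{1}{305}\right) = \frac{601052}{305}$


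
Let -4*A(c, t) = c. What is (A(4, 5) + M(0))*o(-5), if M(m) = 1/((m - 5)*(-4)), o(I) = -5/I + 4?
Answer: -19/4 ≈ -4.7500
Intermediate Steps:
o(I) = 4 - 5/I
A(c, t) = -c/4
M(m) = -1/(4*(-5 + m)) (M(m) = -1/4/(-5 + m) = -1/(4*(-5 + m)))
(A(4, 5) + M(0))*o(-5) = (-1/4*4 - 1/(-20 + 4*0))*(4 - 5/(-5)) = (-1 - 1/(-20 + 0))*(4 - 5*(-1/5)) = (-1 - 1/(-20))*(4 + 1) = (-1 - 1*(-1/20))*5 = (-1 + 1/20)*5 = -19/20*5 = -19/4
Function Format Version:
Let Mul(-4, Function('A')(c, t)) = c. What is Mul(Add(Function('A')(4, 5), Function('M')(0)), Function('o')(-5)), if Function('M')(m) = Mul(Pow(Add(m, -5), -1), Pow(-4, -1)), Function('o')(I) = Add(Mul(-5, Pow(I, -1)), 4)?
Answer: Rational(-19, 4) ≈ -4.7500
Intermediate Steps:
Function('o')(I) = Add(4, Mul(-5, Pow(I, -1)))
Function('A')(c, t) = Mul(Rational(-1, 4), c)
Function('M')(m) = Mul(Rational(-1, 4), Pow(Add(-5, m), -1)) (Function('M')(m) = Mul(Pow(Add(-5, m), -1), Rational(-1, 4)) = Mul(Rational(-1, 4), Pow(Add(-5, m), -1)))
Mul(Add(Function('A')(4, 5), Function('M')(0)), Function('o')(-5)) = Mul(Add(Mul(Rational(-1, 4), 4), Mul(-1, Pow(Add(-20, Mul(4, 0)), -1))), Add(4, Mul(-5, Pow(-5, -1)))) = Mul(Add(-1, Mul(-1, Pow(Add(-20, 0), -1))), Add(4, Mul(-5, Rational(-1, 5)))) = Mul(Add(-1, Mul(-1, Pow(-20, -1))), Add(4, 1)) = Mul(Add(-1, Mul(-1, Rational(-1, 20))), 5) = Mul(Add(-1, Rational(1, 20)), 5) = Mul(Rational(-19, 20), 5) = Rational(-19, 4)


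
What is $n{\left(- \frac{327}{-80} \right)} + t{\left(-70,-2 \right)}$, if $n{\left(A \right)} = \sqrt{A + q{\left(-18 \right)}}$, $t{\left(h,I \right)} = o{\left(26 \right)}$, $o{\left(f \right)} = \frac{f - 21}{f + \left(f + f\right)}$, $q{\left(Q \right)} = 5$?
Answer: $\frac{5}{78} + \frac{\sqrt{3635}}{20} \approx 3.0787$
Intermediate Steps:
$o{\left(f \right)} = \frac{-21 + f}{3 f}$ ($o{\left(f \right)} = \frac{-21 + f}{f + 2 f} = \frac{-21 + f}{3 f}$)
$t{\left(h,I \right)} = \frac{5}{78}$ ($t{\left(h,I \right)} = \frac{-21 + 26}{3 \cdot 26} = \frac{1}{3} \cdot \frac{1}{26} \cdot 5 = \frac{5}{78}$)
$n{\left(A \right)} = \sqrt{5 + A}$ ($n{\left(A \right)} = \sqrt{A + 5} = \sqrt{5 + A}$)
$n{\left(- \frac{327}{-80} \right)} + t{\left(-70,-2 \right)} = \sqrt{5 - \frac{327}{-80}} + \frac{5}{78} = \sqrt{5 - - \frac{327}{80}} + \frac{5}{78} = \sqrt{5 + \frac{327}{80}} + \frac{5}{78} = \sqrt{\frac{727}{80}} + \frac{5}{78} = \frac{\sqrt{3635}}{20} + \frac{5}{78} = \frac{5}{78} + \frac{\sqrt{3635}}{20}$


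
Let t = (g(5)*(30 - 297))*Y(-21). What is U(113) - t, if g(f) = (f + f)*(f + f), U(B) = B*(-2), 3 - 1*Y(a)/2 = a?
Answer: 1281374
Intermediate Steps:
Y(a) = 6 - 2*a
U(B) = -2*B
g(f) = 4*f² (g(f) = (2*f)*(2*f) = 4*f²)
t = -1281600 (t = ((4*5²)*(30 - 297))*(6 - 2*(-21)) = ((4*25)*(-267))*(6 + 42) = (100*(-267))*48 = -26700*48 = -1281600)
U(113) - t = -2*113 - 1*(-1281600) = -226 + 1281600 = 1281374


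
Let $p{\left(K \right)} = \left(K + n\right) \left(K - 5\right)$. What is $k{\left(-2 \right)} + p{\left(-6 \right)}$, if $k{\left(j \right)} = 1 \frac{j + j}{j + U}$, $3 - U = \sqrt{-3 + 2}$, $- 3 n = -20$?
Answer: $- \frac{28}{3} - 2 i \approx -9.3333 - 2.0 i$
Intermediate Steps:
$n = \frac{20}{3}$ ($n = \left(- \frac{1}{3}\right) \left(-20\right) = \frac{20}{3} \approx 6.6667$)
$p{\left(K \right)} = \left(-5 + K\right) \left(\frac{20}{3} + K\right)$ ($p{\left(K \right)} = \left(K + \frac{20}{3}\right) \left(K - 5\right) = \left(\frac{20}{3} + K\right) \left(-5 + K\right) = \left(-5 + K\right) \left(\frac{20}{3} + K\right)$)
$U = 3 - i$ ($U = 3 - \sqrt{-3 + 2} = 3 - \sqrt{-1} = 3 - i \approx 3.0 - 1.0 i$)
$k{\left(j \right)} = \frac{2 j}{3 + j - i}$ ($k{\left(j \right)} = 1 \frac{j + j}{j + \left(3 - i\right)} = 1 \frac{2 j}{3 + j - i} = \frac{2 j}{3 + j - i}$)
$k{\left(-2 \right)} + p{\left(-6 \right)} = 2 \left(-2\right) \frac{1}{3 - 2 - i} + \left(- \frac{100}{3} + \left(-6\right)^{2} + \frac{5}{3} \left(-6\right)\right) = 2 \left(-2\right) \frac{1}{1 - i} - \frac{22}{3} = 2 \left(-2\right) \frac{1 + i}{2} - \frac{22}{3} = \left(-2 - 2 i\right) - \frac{22}{3} = - \frac{28}{3} - 2 i$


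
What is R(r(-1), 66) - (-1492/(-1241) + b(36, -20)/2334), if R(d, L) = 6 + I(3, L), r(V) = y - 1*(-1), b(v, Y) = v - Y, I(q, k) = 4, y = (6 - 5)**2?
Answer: 12706558/1448247 ≈ 8.7737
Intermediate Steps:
y = 1 (y = 1**2 = 1)
r(V) = 2 (r(V) = 1 - 1*(-1) = 1 + 1 = 2)
R(d, L) = 10 (R(d, L) = 6 + 4 = 10)
R(r(-1), 66) - (-1492/(-1241) + b(36, -20)/2334) = 10 - (-1492/(-1241) + (36 - 1*(-20))/2334) = 10 - (-1492*(-1/1241) + (36 + 20)*(1/2334)) = 10 - (1492/1241 + 56*(1/2334)) = 10 - (1492/1241 + 28/1167) = 10 - 1*1775912/1448247 = 10 - 1775912/1448247 = 12706558/1448247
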